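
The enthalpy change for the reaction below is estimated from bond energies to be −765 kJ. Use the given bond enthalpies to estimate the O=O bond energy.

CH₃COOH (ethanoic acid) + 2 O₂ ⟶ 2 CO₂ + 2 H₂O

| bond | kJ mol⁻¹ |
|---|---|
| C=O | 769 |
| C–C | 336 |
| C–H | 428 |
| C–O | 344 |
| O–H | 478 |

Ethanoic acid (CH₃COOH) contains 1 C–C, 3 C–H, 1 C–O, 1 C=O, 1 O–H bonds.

D(O=O) ≈ 506 kJ/mol

Let D be the O=O bond energy.
Σ(broken) = 1×336 + 3×428 + 1×344 + 1×769 + 1×478 + 2×D = 3211 + 2D
Σ(formed) = 4×769 + 4×478 = 4988
ΔH = Σ(broken) − Σ(formed) = (3211 + 2D) − (4988) = −1777 + 2D
Setting this equal to −765 kJ gives 2D = 1012, so D = 506 kJ/mol.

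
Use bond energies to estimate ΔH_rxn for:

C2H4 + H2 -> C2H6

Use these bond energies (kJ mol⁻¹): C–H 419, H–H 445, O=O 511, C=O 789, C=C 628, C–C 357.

Bonds broken (reactants):
  C–H: 4 × 419 = 1676
  C=C: 1 × 628 = 628
  H–H: 1 × 445 = 445
  Σ(broken) = 2749 kJ
Bonds formed (products):
  C–C: 1 × 357 = 357
  C–H: 6 × 419 = 2514
  Σ(formed) = 2871 kJ
ΔH = Σ(broken) − Σ(formed) = 2749 − 2871 = −122 kJ

ΔH ≈ −122 kJ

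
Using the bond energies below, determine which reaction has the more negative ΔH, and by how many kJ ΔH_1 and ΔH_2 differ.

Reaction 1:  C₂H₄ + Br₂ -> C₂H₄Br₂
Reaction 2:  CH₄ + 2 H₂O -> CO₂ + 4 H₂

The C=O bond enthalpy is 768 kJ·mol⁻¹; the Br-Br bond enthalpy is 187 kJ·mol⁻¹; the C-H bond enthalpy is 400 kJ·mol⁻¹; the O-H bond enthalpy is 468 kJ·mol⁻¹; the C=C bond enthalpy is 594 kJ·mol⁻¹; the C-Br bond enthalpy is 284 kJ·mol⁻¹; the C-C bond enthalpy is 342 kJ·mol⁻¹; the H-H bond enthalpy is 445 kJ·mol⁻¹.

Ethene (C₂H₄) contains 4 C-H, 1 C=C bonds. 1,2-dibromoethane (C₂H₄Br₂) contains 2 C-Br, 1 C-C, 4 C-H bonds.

Reaction 1:
  Bonds broken (reactants):
    Br-Br: 1 × 187 = 187
    C-H: 4 × 400 = 1600
    C=C: 1 × 594 = 594
    Σ(broken) = 2381 kJ
  Bonds formed (products):
    C-Br: 2 × 284 = 568
    C-C: 1 × 342 = 342
    C-H: 4 × 400 = 1600
    Σ(formed) = 2510 kJ
  ΔH_1 = 2381 − 2510 = −129 kJ
Reaction 2:
  Bonds broken (reactants):
    C-H: 4 × 400 = 1600
    O-H: 4 × 468 = 1872
    Σ(broken) = 3472 kJ
  Bonds formed (products):
    C=O: 2 × 768 = 1536
    H-H: 4 × 445 = 1780
    Σ(formed) = 3316 kJ
  ΔH_2 = 3472 − 3316 = +156 kJ
ΔH_1 − ΔH_2 = −285 kJ, so reaction 1 has the more negative ΔH; |ΔH_1 − ΔH_2| = 285 kJ.

Reaction 1, by 285 kJ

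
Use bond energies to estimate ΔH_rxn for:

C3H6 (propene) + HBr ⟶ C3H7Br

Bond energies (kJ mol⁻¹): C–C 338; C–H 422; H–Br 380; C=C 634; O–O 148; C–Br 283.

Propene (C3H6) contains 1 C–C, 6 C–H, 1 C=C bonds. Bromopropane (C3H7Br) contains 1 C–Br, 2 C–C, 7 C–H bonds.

Bonds broken (reactants):
  C–C: 1 × 338 = 338
  C–H: 6 × 422 = 2532
  C=C: 1 × 634 = 634
  H–Br: 1 × 380 = 380
  Σ(broken) = 3884 kJ
Bonds formed (products):
  C–Br: 1 × 283 = 283
  C–C: 2 × 338 = 676
  C–H: 7 × 422 = 2954
  Σ(formed) = 3913 kJ
ΔH = Σ(broken) − Σ(formed) = 3884 − 3913 = −29 kJ

ΔH ≈ −29 kJ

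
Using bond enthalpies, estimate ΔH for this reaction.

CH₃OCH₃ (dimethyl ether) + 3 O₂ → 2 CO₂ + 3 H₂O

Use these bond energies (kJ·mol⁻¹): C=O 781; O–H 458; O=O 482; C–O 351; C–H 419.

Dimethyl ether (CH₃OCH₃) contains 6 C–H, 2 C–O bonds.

ΔH ≈ −1210 kJ

Bonds broken (reactants):
  C–H: 6 × 419 = 2514
  C–O: 2 × 351 = 702
  O=O: 3 × 482 = 1446
  Σ(broken) = 4662 kJ
Bonds formed (products):
  C=O: 4 × 781 = 3124
  O–H: 6 × 458 = 2748
  Σ(formed) = 5872 kJ
ΔH = Σ(broken) − Σ(formed) = 4662 − 5872 = −1210 kJ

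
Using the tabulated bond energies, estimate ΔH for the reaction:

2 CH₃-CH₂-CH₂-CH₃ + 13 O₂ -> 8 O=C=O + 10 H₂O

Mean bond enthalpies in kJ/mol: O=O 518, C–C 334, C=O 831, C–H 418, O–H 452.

Bonds broken (reactants):
  C–C: 6 × 334 = 2004
  C–H: 20 × 418 = 8360
  O=O: 13 × 518 = 6734
  Σ(broken) = 17098 kJ
Bonds formed (products):
  C=O: 16 × 831 = 13296
  O–H: 20 × 452 = 9040
  Σ(formed) = 22336 kJ
ΔH = Σ(broken) − Σ(formed) = 17098 − 22336 = −5238 kJ

ΔH ≈ −5238 kJ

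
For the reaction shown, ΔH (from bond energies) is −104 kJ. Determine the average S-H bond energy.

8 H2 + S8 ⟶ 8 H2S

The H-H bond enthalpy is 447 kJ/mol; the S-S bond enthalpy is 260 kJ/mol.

Let D be the S-H bond energy.
Σ(broken) = 8×447 + 8×260 = 5656
Σ(formed) = 16×D = 16D
ΔH = Σ(broken) − Σ(formed) = (5656) − (16D) = +5656 − 16D
Setting this equal to −104 kJ gives 16D = 5760, so D = 360 kJ/mol.

D(S-H) ≈ 360 kJ/mol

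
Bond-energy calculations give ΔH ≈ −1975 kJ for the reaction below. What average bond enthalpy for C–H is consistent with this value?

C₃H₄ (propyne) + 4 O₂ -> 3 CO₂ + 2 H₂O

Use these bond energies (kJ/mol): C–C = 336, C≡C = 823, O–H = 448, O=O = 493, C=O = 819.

Let D be the C–H bond energy.
Σ(broken) = 1×823 + 1×336 + 4×D + 4×493 = 3131 + 4D
Σ(formed) = 6×819 + 4×448 = 6706
ΔH = Σ(broken) − Σ(formed) = (3131 + 4D) − (6706) = −3575 + 4D
Setting this equal to −1975 kJ gives 4D = 1600, so D = 400 kJ/mol.

D(C–H) ≈ 400 kJ/mol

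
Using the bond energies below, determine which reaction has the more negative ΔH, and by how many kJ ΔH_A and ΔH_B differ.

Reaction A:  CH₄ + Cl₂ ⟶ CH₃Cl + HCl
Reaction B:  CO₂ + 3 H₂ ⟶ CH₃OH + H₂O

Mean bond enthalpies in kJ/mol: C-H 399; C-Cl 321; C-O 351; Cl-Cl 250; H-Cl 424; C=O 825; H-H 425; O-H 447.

Reaction A, by 132 kJ

Reaction A:
  Bonds broken (reactants):
    C-H: 4 × 399 = 1596
    Cl-Cl: 1 × 250 = 250
    Σ(broken) = 1846 kJ
  Bonds formed (products):
    C-Cl: 1 × 321 = 321
    C-H: 3 × 399 = 1197
    H-Cl: 1 × 424 = 424
    Σ(formed) = 1942 kJ
  ΔH_A = 1846 − 1942 = −96 kJ
Reaction B:
  Bonds broken (reactants):
    C=O: 2 × 825 = 1650
    H-H: 3 × 425 = 1275
    Σ(broken) = 2925 kJ
  Bonds formed (products):
    C-H: 3 × 399 = 1197
    C-O: 1 × 351 = 351
    O-H: 3 × 447 = 1341
    Σ(formed) = 2889 kJ
  ΔH_B = 2925 − 2889 = +36 kJ
ΔH_A − ΔH_B = −132 kJ, so reaction A has the more negative ΔH; |ΔH_A − ΔH_B| = 132 kJ.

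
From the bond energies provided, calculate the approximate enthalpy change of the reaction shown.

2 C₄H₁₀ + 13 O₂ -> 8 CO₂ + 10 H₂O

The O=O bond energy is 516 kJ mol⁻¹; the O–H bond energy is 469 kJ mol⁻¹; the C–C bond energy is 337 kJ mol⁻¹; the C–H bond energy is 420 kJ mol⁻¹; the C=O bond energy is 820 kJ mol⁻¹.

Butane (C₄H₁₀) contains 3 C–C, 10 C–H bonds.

ΔH ≈ −5370 kJ

Bonds broken (reactants):
  C–C: 6 × 337 = 2022
  C–H: 20 × 420 = 8400
  O=O: 13 × 516 = 6708
  Σ(broken) = 17130 kJ
Bonds formed (products):
  C=O: 16 × 820 = 13120
  O–H: 20 × 469 = 9380
  Σ(formed) = 22500 kJ
ΔH = Σ(broken) − Σ(formed) = 17130 − 22500 = −5370 kJ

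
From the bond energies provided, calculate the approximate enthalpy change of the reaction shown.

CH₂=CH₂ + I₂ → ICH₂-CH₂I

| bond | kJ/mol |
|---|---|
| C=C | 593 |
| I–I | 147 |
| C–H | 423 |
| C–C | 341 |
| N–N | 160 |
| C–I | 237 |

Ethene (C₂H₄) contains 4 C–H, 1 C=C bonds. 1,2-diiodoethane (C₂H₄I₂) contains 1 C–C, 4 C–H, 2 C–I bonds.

Bonds broken (reactants):
  C–H: 4 × 423 = 1692
  C=C: 1 × 593 = 593
  I–I: 1 × 147 = 147
  Σ(broken) = 2432 kJ
Bonds formed (products):
  C–C: 1 × 341 = 341
  C–H: 4 × 423 = 1692
  C–I: 2 × 237 = 474
  Σ(formed) = 2507 kJ
ΔH = Σ(broken) − Σ(formed) = 2432 − 2507 = −75 kJ

ΔH ≈ −75 kJ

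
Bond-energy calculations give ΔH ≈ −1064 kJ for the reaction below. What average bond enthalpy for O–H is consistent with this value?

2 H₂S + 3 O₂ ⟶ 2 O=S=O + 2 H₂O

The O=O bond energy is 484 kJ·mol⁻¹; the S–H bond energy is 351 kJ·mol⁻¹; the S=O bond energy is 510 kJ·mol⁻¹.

Let D be the O–H bond energy.
Σ(broken) = 3×484 + 4×351 = 2856
Σ(formed) = 4×D + 4×510 = 2040 + 4D
ΔH = Σ(broken) − Σ(formed) = (2856) − (2040 + 4D) = +816 − 4D
Setting this equal to −1064 kJ gives 4D = 1880, so D = 470 kJ/mol.

D(O–H) ≈ 470 kJ/mol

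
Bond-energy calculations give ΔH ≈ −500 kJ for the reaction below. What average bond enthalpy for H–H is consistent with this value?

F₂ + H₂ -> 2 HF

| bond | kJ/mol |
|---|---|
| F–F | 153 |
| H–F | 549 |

Let D be the H–H bond energy.
Σ(broken) = 1×153 + 1×D = 153 + D
Σ(formed) = 2×549 = 1098
ΔH = Σ(broken) − Σ(formed) = (153 + D) − (1098) = −945 + D
Setting this equal to −500 kJ gives D = 445 kJ/mol.

D(H–H) ≈ 445 kJ/mol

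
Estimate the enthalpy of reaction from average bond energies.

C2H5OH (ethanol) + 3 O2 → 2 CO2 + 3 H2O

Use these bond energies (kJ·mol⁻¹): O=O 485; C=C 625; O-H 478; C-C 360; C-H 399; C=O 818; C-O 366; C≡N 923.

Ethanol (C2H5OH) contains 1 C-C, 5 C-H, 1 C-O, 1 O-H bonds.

Bonds broken (reactants):
  C-C: 1 × 360 = 360
  C-H: 5 × 399 = 1995
  C-O: 1 × 366 = 366
  O-H: 1 × 478 = 478
  O=O: 3 × 485 = 1455
  Σ(broken) = 4654 kJ
Bonds formed (products):
  C=O: 4 × 818 = 3272
  O-H: 6 × 478 = 2868
  Σ(formed) = 6140 kJ
ΔH = Σ(broken) − Σ(formed) = 4654 − 6140 = −1486 kJ

ΔH ≈ −1486 kJ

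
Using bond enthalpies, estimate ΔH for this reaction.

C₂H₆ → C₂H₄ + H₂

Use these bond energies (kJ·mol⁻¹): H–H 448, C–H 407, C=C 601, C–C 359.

Bonds broken (reactants):
  C–C: 1 × 359 = 359
  C–H: 6 × 407 = 2442
  Σ(broken) = 2801 kJ
Bonds formed (products):
  C–H: 4 × 407 = 1628
  C=C: 1 × 601 = 601
  H–H: 1 × 448 = 448
  Σ(formed) = 2677 kJ
ΔH = Σ(broken) − Σ(formed) = 2801 − 2677 = +124 kJ

ΔH ≈ +124 kJ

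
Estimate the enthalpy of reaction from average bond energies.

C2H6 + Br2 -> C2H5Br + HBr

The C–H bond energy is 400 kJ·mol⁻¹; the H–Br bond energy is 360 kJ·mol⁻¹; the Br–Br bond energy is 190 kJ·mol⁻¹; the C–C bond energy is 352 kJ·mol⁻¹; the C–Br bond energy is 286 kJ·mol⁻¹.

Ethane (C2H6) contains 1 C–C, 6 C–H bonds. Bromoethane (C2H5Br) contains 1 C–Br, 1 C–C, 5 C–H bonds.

Bonds broken (reactants):
  Br–Br: 1 × 190 = 190
  C–C: 1 × 352 = 352
  C–H: 6 × 400 = 2400
  Σ(broken) = 2942 kJ
Bonds formed (products):
  C–Br: 1 × 286 = 286
  C–C: 1 × 352 = 352
  C–H: 5 × 400 = 2000
  H–Br: 1 × 360 = 360
  Σ(formed) = 2998 kJ
ΔH = Σ(broken) − Σ(formed) = 2942 − 2998 = −56 kJ

ΔH ≈ −56 kJ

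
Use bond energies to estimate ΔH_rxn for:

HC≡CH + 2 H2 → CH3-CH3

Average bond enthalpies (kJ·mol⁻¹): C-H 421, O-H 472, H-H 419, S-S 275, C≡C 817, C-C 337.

ΔH ≈ −366 kJ

Bonds broken (reactants):
  C≡C: 1 × 817 = 817
  C-H: 2 × 421 = 842
  H-H: 2 × 419 = 838
  Σ(broken) = 2497 kJ
Bonds formed (products):
  C-C: 1 × 337 = 337
  C-H: 6 × 421 = 2526
  Σ(formed) = 2863 kJ
ΔH = Σ(broken) − Σ(formed) = 2497 − 2863 = −366 kJ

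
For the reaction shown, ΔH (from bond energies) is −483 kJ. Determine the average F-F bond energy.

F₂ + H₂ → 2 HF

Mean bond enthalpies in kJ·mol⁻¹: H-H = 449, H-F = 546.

Let D be the F-F bond energy.
Σ(broken) = 1×D + 1×449 = 449 + D
Σ(formed) = 2×546 = 1092
ΔH = Σ(broken) − Σ(formed) = (449 + D) − (1092) = −643 + D
Setting this equal to −483 kJ gives D = 160 kJ/mol.

D(F-F) ≈ 160 kJ/mol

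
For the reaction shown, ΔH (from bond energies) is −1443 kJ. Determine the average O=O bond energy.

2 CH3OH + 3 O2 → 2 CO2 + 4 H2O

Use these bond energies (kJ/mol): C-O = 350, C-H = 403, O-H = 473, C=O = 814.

D(O=O) ≈ 511 kJ/mol

Let D be the O=O bond energy.
Σ(broken) = 6×403 + 2×350 + 2×473 + 3×D = 4064 + 3D
Σ(formed) = 4×814 + 8×473 = 7040
ΔH = Σ(broken) − Σ(formed) = (4064 + 3D) − (7040) = −2976 + 3D
Setting this equal to −1443 kJ gives 3D = 1533, so D = 511 kJ/mol.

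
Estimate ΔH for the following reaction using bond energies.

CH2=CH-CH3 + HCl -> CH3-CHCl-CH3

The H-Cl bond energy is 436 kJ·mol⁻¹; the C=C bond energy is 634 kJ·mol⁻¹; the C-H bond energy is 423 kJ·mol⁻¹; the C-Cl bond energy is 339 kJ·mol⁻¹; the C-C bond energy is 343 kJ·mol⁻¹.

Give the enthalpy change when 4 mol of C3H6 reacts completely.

ΔH = −140 kJ

Bonds broken (reactants):
  C-C: 1 × 343 = 343
  C-H: 6 × 423 = 2538
  C=C: 1 × 634 = 634
  H-Cl: 1 × 436 = 436
  Σ(broken) = 3951 kJ
Bonds formed (products):
  C-C: 2 × 343 = 686
  C-Cl: 1 × 339 = 339
  C-H: 7 × 423 = 2961
  Σ(formed) = 3986 kJ
ΔH = Σ(broken) − Σ(formed) = 3951 − 3986 = −35 kJ
For 4× the reaction as written: 4 × (−35) = −140 kJ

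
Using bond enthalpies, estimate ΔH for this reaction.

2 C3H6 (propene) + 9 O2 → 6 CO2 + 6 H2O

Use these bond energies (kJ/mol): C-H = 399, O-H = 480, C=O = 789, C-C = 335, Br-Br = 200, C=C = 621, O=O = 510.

ΔH ≈ −3938 kJ

Bonds broken (reactants):
  C-C: 2 × 335 = 670
  C-H: 12 × 399 = 4788
  C=C: 2 × 621 = 1242
  O=O: 9 × 510 = 4590
  Σ(broken) = 11290 kJ
Bonds formed (products):
  C=O: 12 × 789 = 9468
  O-H: 12 × 480 = 5760
  Σ(formed) = 15228 kJ
ΔH = Σ(broken) − Σ(formed) = 11290 − 15228 = −3938 kJ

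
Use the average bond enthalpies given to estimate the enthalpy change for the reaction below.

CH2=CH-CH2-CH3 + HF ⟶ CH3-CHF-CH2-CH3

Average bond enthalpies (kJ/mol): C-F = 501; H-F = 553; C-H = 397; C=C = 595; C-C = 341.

ΔH ≈ −91 kJ

Bonds broken (reactants):
  C-C: 2 × 341 = 682
  C-H: 8 × 397 = 3176
  C=C: 1 × 595 = 595
  H-F: 1 × 553 = 553
  Σ(broken) = 5006 kJ
Bonds formed (products):
  C-C: 3 × 341 = 1023
  C-F: 1 × 501 = 501
  C-H: 9 × 397 = 3573
  Σ(formed) = 5097 kJ
ΔH = Σ(broken) − Σ(formed) = 5006 − 5097 = −91 kJ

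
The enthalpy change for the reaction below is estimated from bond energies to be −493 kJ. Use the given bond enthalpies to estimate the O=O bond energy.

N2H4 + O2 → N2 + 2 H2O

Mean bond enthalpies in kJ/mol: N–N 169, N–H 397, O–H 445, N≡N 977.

Let D be the O=O bond energy.
Σ(broken) = 4×397 + 1×169 + 1×D = 1757 + D
Σ(formed) = 1×977 + 4×445 = 2757
ΔH = Σ(broken) − Σ(formed) = (1757 + D) − (2757) = −1000 + D
Setting this equal to −493 kJ gives D = 507 kJ/mol.

D(O=O) ≈ 507 kJ/mol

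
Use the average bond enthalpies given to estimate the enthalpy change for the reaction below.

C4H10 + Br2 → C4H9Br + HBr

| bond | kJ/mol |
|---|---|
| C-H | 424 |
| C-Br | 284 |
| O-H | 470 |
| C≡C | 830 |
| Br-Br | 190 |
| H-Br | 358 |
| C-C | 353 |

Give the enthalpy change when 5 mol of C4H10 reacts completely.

Bonds broken (reactants):
  Br-Br: 1 × 190 = 190
  C-C: 3 × 353 = 1059
  C-H: 10 × 424 = 4240
  Σ(broken) = 5489 kJ
Bonds formed (products):
  C-Br: 1 × 284 = 284
  C-C: 3 × 353 = 1059
  C-H: 9 × 424 = 3816
  H-Br: 1 × 358 = 358
  Σ(formed) = 5517 kJ
ΔH = Σ(broken) − Σ(formed) = 5489 − 5517 = −28 kJ
For 5× the reaction as written: 5 × (−28) = −140 kJ

ΔH = −140 kJ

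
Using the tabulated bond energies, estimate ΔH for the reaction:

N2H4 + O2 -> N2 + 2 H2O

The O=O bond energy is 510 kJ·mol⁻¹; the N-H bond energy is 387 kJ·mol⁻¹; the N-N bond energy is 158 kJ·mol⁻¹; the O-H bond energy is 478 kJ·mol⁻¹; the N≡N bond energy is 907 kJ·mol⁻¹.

ΔH ≈ −603 kJ

Bonds broken (reactants):
  N-H: 4 × 387 = 1548
  N-N: 1 × 158 = 158
  O=O: 1 × 510 = 510
  Σ(broken) = 2216 kJ
Bonds formed (products):
  N≡N: 1 × 907 = 907
  O-H: 4 × 478 = 1912
  Σ(formed) = 2819 kJ
ΔH = Σ(broken) − Σ(formed) = 2216 − 2819 = −603 kJ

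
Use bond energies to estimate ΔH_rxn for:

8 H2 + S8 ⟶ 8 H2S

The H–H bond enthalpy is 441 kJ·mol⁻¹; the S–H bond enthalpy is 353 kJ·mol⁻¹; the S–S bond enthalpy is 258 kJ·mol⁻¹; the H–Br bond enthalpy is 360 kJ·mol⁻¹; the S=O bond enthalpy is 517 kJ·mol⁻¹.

Bonds broken (reactants):
  H–H: 8 × 441 = 3528
  S–S: 8 × 258 = 2064
  Σ(broken) = 5592 kJ
Bonds formed (products):
  S–H: 16 × 353 = 5648
  Σ(formed) = 5648 kJ
ΔH = Σ(broken) − Σ(formed) = 5592 − 5648 = −56 kJ

ΔH ≈ −56 kJ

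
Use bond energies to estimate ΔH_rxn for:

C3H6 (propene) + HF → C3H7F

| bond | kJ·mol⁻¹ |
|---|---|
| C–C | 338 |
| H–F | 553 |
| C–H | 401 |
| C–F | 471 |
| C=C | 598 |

Bonds broken (reactants):
  C–C: 1 × 338 = 338
  C–H: 6 × 401 = 2406
  C=C: 1 × 598 = 598
  H–F: 1 × 553 = 553
  Σ(broken) = 3895 kJ
Bonds formed (products):
  C–C: 2 × 338 = 676
  C–F: 1 × 471 = 471
  C–H: 7 × 401 = 2807
  Σ(formed) = 3954 kJ
ΔH = Σ(broken) − Σ(formed) = 3895 − 3954 = −59 kJ

ΔH ≈ −59 kJ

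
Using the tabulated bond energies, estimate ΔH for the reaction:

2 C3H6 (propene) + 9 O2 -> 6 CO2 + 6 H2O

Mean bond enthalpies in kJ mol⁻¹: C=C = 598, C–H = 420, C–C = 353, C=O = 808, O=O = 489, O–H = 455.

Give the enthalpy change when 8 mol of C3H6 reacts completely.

Bonds broken (reactants):
  C–C: 2 × 353 = 706
  C–H: 12 × 420 = 5040
  C=C: 2 × 598 = 1196
  O=O: 9 × 489 = 4401
  Σ(broken) = 11343 kJ
Bonds formed (products):
  C=O: 12 × 808 = 9696
  O–H: 12 × 455 = 5460
  Σ(formed) = 15156 kJ
ΔH = Σ(broken) − Σ(formed) = 11343 − 15156 = −3813 kJ
For 4× the reaction as written: 4 × (−3813) = −15252 kJ

ΔH = −15252 kJ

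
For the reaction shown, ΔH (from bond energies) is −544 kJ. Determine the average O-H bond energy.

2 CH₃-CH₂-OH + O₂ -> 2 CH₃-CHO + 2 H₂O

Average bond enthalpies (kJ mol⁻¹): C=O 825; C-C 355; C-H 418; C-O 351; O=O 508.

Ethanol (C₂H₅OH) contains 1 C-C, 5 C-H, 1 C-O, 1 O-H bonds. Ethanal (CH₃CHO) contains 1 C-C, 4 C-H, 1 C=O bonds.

D(O-H) ≈ 470 kJ/mol

Let D be the O-H bond energy.
Σ(broken) = 2×355 + 10×418 + 2×351 + 2×D + 1×508 = 6100 + 2D
Σ(formed) = 2×355 + 8×418 + 2×825 + 4×D = 5704 + 4D
ΔH = Σ(broken) − Σ(formed) = (6100 + 2D) − (5704 + 4D) = +396 − 2D
Setting this equal to −544 kJ gives 2D = 940, so D = 470 kJ/mol.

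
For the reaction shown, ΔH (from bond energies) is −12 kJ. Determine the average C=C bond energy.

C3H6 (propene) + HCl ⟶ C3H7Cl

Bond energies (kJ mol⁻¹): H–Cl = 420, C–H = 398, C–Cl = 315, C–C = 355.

D(C=C) ≈ 636 kJ/mol

Let D be the C=C bond energy.
Σ(broken) = 1×355 + 6×398 + 1×D + 1×420 = 3163 + D
Σ(formed) = 2×355 + 1×315 + 7×398 = 3811
ΔH = Σ(broken) − Σ(formed) = (3163 + D) − (3811) = −648 + D
Setting this equal to −12 kJ gives D = 636 kJ/mol.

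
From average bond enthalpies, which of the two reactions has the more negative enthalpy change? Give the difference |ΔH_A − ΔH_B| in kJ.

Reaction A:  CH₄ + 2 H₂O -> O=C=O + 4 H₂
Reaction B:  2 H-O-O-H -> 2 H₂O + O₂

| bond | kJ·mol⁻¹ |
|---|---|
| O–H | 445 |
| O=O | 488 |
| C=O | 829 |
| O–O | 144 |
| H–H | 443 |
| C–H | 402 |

Reaction A:
  Bonds broken (reactants):
    C–H: 4 × 402 = 1608
    O–H: 4 × 445 = 1780
    Σ(broken) = 3388 kJ
  Bonds formed (products):
    C=O: 2 × 829 = 1658
    H–H: 4 × 443 = 1772
    Σ(formed) = 3430 kJ
  ΔH_A = 3388 − 3430 = −42 kJ
Reaction B:
  Bonds broken (reactants):
    O–H: 4 × 445 = 1780
    O–O: 2 × 144 = 288
    Σ(broken) = 2068 kJ
  Bonds formed (products):
    O–H: 4 × 445 = 1780
    O=O: 1 × 488 = 488
    Σ(formed) = 2268 kJ
  ΔH_B = 2068 − 2268 = −200 kJ
ΔH_A − ΔH_B = +158 kJ, so reaction B has the more negative ΔH; |ΔH_A − ΔH_B| = 158 kJ.

Reaction B, by 158 kJ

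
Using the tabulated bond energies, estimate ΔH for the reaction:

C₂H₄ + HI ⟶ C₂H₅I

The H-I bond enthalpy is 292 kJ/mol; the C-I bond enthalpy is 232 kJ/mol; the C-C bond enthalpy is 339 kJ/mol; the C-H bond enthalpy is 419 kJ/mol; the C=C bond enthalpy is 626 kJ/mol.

ΔH ≈ −72 kJ

Bonds broken (reactants):
  C-H: 4 × 419 = 1676
  C=C: 1 × 626 = 626
  H-I: 1 × 292 = 292
  Σ(broken) = 2594 kJ
Bonds formed (products):
  C-C: 1 × 339 = 339
  C-H: 5 × 419 = 2095
  C-I: 1 × 232 = 232
  Σ(formed) = 2666 kJ
ΔH = Σ(broken) − Σ(formed) = 2594 − 2666 = −72 kJ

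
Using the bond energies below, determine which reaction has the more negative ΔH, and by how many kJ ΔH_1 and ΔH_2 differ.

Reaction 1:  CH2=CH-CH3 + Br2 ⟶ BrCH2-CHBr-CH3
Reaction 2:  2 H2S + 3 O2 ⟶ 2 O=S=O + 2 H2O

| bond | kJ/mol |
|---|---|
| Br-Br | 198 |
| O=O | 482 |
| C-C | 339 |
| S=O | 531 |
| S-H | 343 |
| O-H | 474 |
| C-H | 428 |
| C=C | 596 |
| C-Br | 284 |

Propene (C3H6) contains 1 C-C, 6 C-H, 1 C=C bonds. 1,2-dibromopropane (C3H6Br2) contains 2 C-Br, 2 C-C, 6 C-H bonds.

Reaction 2, by 1089 kJ

Reaction 1:
  Bonds broken (reactants):
    Br-Br: 1 × 198 = 198
    C-C: 1 × 339 = 339
    C-H: 6 × 428 = 2568
    C=C: 1 × 596 = 596
    Σ(broken) = 3701 kJ
  Bonds formed (products):
    C-Br: 2 × 284 = 568
    C-C: 2 × 339 = 678
    C-H: 6 × 428 = 2568
    Σ(formed) = 3814 kJ
  ΔH_1 = 3701 − 3814 = −113 kJ
Reaction 2:
  Bonds broken (reactants):
    O=O: 3 × 482 = 1446
    S-H: 4 × 343 = 1372
    Σ(broken) = 2818 kJ
  Bonds formed (products):
    O-H: 4 × 474 = 1896
    S=O: 4 × 531 = 2124
    Σ(formed) = 4020 kJ
  ΔH_2 = 2818 − 4020 = −1202 kJ
ΔH_1 − ΔH_2 = +1089 kJ, so reaction 2 has the more negative ΔH; |ΔH_1 − ΔH_2| = 1089 kJ.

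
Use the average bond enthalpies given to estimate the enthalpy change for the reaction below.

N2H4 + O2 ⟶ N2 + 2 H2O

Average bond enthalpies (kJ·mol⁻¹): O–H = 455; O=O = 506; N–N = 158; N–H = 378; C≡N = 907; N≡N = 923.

Bonds broken (reactants):
  N–H: 4 × 378 = 1512
  N–N: 1 × 158 = 158
  O=O: 1 × 506 = 506
  Σ(broken) = 2176 kJ
Bonds formed (products):
  N≡N: 1 × 923 = 923
  O–H: 4 × 455 = 1820
  Σ(formed) = 2743 kJ
ΔH = Σ(broken) − Σ(formed) = 2176 − 2743 = −567 kJ

ΔH ≈ −567 kJ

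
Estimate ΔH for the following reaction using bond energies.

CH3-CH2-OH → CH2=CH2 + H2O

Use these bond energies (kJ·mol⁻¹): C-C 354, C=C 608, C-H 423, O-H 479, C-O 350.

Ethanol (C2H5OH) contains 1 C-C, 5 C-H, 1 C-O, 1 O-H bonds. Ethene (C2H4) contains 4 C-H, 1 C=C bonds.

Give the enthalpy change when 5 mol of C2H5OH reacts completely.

Bonds broken (reactants):
  C-C: 1 × 354 = 354
  C-H: 5 × 423 = 2115
  C-O: 1 × 350 = 350
  O-H: 1 × 479 = 479
  Σ(broken) = 3298 kJ
Bonds formed (products):
  C-H: 4 × 423 = 1692
  C=C: 1 × 608 = 608
  O-H: 2 × 479 = 958
  Σ(formed) = 3258 kJ
ΔH = Σ(broken) − Σ(formed) = 3298 − 3258 = +40 kJ
For 5× the reaction as written: 5 × (+40) = +200 kJ

ΔH = +200 kJ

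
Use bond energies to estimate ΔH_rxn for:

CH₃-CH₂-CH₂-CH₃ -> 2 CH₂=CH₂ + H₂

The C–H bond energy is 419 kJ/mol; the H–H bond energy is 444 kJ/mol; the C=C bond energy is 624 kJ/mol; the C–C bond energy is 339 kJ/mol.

Bonds broken (reactants):
  C–C: 3 × 339 = 1017
  C–H: 10 × 419 = 4190
  Σ(broken) = 5207 kJ
Bonds formed (products):
  C–H: 8 × 419 = 3352
  C=C: 2 × 624 = 1248
  H–H: 1 × 444 = 444
  Σ(formed) = 5044 kJ
ΔH = Σ(broken) − Σ(formed) = 5207 − 5044 = +163 kJ

ΔH ≈ +163 kJ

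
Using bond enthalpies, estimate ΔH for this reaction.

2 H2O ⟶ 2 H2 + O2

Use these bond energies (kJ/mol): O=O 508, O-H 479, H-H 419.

Bonds broken (reactants):
  O-H: 4 × 479 = 1916
  Σ(broken) = 1916 kJ
Bonds formed (products):
  H-H: 2 × 419 = 838
  O=O: 1 × 508 = 508
  Σ(formed) = 1346 kJ
ΔH = Σ(broken) − Σ(formed) = 1916 − 1346 = +570 kJ

ΔH ≈ +570 kJ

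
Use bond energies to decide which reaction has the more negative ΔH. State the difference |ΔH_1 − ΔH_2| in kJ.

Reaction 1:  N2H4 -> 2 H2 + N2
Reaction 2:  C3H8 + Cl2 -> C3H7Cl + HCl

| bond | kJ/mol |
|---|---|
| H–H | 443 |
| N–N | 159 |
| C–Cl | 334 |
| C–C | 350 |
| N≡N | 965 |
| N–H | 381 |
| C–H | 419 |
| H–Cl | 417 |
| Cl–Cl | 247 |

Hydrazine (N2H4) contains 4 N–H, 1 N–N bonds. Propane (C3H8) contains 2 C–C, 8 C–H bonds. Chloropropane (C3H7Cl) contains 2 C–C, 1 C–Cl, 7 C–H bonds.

Reaction 1, by 83 kJ

Reaction 1:
  Bonds broken (reactants):
    N–H: 4 × 381 = 1524
    N–N: 1 × 159 = 159
    Σ(broken) = 1683 kJ
  Bonds formed (products):
    H–H: 2 × 443 = 886
    N≡N: 1 × 965 = 965
    Σ(formed) = 1851 kJ
  ΔH_1 = 1683 − 1851 = −168 kJ
Reaction 2:
  Bonds broken (reactants):
    C–C: 2 × 350 = 700
    C–H: 8 × 419 = 3352
    Cl–Cl: 1 × 247 = 247
    Σ(broken) = 4299 kJ
  Bonds formed (products):
    C–C: 2 × 350 = 700
    C–Cl: 1 × 334 = 334
    C–H: 7 × 419 = 2933
    H–Cl: 1 × 417 = 417
    Σ(formed) = 4384 kJ
  ΔH_2 = 4299 − 4384 = −85 kJ
ΔH_1 − ΔH_2 = −83 kJ, so reaction 1 has the more negative ΔH; |ΔH_1 − ΔH_2| = 83 kJ.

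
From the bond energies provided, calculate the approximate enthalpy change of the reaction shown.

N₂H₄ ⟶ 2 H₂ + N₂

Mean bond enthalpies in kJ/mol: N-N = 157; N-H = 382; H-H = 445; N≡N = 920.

ΔH ≈ −125 kJ

Bonds broken (reactants):
  N-H: 4 × 382 = 1528
  N-N: 1 × 157 = 157
  Σ(broken) = 1685 kJ
Bonds formed (products):
  H-H: 2 × 445 = 890
  N≡N: 1 × 920 = 920
  Σ(formed) = 1810 kJ
ΔH = Σ(broken) − Σ(formed) = 1685 − 1810 = −125 kJ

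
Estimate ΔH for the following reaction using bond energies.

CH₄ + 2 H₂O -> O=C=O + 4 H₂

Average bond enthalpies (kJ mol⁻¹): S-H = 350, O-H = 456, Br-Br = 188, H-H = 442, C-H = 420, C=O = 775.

Bonds broken (reactants):
  C-H: 4 × 420 = 1680
  O-H: 4 × 456 = 1824
  Σ(broken) = 3504 kJ
Bonds formed (products):
  C=O: 2 × 775 = 1550
  H-H: 4 × 442 = 1768
  Σ(formed) = 3318 kJ
ΔH = Σ(broken) − Σ(formed) = 3504 − 3318 = +186 kJ

ΔH ≈ +186 kJ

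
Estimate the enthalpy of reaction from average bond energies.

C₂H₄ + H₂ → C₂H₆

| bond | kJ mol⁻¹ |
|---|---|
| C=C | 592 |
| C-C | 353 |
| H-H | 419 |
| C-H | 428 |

Bonds broken (reactants):
  C-H: 4 × 428 = 1712
  C=C: 1 × 592 = 592
  H-H: 1 × 419 = 419
  Σ(broken) = 2723 kJ
Bonds formed (products):
  C-C: 1 × 353 = 353
  C-H: 6 × 428 = 2568
  Σ(formed) = 2921 kJ
ΔH = Σ(broken) − Σ(formed) = 2723 − 2921 = −198 kJ

ΔH ≈ −198 kJ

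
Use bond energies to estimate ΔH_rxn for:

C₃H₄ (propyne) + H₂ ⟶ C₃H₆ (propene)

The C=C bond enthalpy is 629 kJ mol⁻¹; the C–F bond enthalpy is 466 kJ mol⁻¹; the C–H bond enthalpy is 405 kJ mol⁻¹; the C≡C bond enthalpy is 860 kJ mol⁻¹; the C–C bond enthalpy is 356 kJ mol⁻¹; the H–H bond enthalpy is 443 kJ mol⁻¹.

ΔH ≈ −136 kJ

Bonds broken (reactants):
  C≡C: 1 × 860 = 860
  C–C: 1 × 356 = 356
  C–H: 4 × 405 = 1620
  H–H: 1 × 443 = 443
  Σ(broken) = 3279 kJ
Bonds formed (products):
  C–C: 1 × 356 = 356
  C–H: 6 × 405 = 2430
  C=C: 1 × 629 = 629
  Σ(formed) = 3415 kJ
ΔH = Σ(broken) − Σ(formed) = 3279 − 3415 = −136 kJ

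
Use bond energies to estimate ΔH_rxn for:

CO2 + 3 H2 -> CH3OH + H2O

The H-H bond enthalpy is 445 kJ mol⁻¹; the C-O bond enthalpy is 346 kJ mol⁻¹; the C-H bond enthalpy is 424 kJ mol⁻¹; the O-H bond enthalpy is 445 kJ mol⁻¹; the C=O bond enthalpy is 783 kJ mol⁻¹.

Bonds broken (reactants):
  C=O: 2 × 783 = 1566
  H-H: 3 × 445 = 1335
  Σ(broken) = 2901 kJ
Bonds formed (products):
  C-H: 3 × 424 = 1272
  C-O: 1 × 346 = 346
  O-H: 3 × 445 = 1335
  Σ(formed) = 2953 kJ
ΔH = Σ(broken) − Σ(formed) = 2901 − 2953 = −52 kJ

ΔH ≈ −52 kJ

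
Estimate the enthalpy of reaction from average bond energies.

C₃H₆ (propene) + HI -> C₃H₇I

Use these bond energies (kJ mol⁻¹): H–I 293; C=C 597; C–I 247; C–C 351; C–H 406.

Bonds broken (reactants):
  C–C: 1 × 351 = 351
  C–H: 6 × 406 = 2436
  C=C: 1 × 597 = 597
  H–I: 1 × 293 = 293
  Σ(broken) = 3677 kJ
Bonds formed (products):
  C–C: 2 × 351 = 702
  C–H: 7 × 406 = 2842
  C–I: 1 × 247 = 247
  Σ(formed) = 3791 kJ
ΔH = Σ(broken) − Σ(formed) = 3677 − 3791 = −114 kJ

ΔH ≈ −114 kJ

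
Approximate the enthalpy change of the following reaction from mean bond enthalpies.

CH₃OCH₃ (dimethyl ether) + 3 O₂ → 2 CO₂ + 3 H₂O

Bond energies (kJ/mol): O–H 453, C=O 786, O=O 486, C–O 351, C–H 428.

ΔH ≈ −1134 kJ

Bonds broken (reactants):
  C–H: 6 × 428 = 2568
  C–O: 2 × 351 = 702
  O=O: 3 × 486 = 1458
  Σ(broken) = 4728 kJ
Bonds formed (products):
  C=O: 4 × 786 = 3144
  O–H: 6 × 453 = 2718
  Σ(formed) = 5862 kJ
ΔH = Σ(broken) − Σ(formed) = 4728 − 5862 = −1134 kJ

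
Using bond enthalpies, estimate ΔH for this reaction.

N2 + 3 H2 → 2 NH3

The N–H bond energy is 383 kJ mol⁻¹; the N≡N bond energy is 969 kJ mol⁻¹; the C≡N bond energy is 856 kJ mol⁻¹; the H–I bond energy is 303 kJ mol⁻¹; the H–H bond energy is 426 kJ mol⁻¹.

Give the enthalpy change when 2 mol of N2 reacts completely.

ΔH = −102 kJ

Bonds broken (reactants):
  H–H: 3 × 426 = 1278
  N≡N: 1 × 969 = 969
  Σ(broken) = 2247 kJ
Bonds formed (products):
  N–H: 6 × 383 = 2298
  Σ(formed) = 2298 kJ
ΔH = Σ(broken) − Σ(formed) = 2247 − 2298 = −51 kJ
For 2× the reaction as written: 2 × (−51) = −102 kJ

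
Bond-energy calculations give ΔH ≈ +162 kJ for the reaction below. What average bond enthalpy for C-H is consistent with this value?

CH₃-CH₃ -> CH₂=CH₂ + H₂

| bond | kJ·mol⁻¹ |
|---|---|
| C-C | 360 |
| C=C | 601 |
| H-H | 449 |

D(C-H) ≈ 426 kJ/mol

Let D be the C-H bond energy.
Σ(broken) = 1×360 + 6×D = 360 + 6D
Σ(formed) = 4×D + 1×601 + 1×449 = 1050 + 4D
ΔH = Σ(broken) − Σ(formed) = (360 + 6D) − (1050 + 4D) = −690 + 2D
Setting this equal to +162 kJ gives 2D = 852, so D = 426 kJ/mol.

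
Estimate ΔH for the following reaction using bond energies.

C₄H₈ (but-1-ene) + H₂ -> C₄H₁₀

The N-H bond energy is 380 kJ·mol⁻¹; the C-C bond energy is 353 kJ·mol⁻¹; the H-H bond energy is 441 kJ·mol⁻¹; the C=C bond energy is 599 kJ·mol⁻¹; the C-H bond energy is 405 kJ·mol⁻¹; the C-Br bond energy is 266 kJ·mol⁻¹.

Bonds broken (reactants):
  C-C: 2 × 353 = 706
  C-H: 8 × 405 = 3240
  C=C: 1 × 599 = 599
  H-H: 1 × 441 = 441
  Σ(broken) = 4986 kJ
Bonds formed (products):
  C-C: 3 × 353 = 1059
  C-H: 10 × 405 = 4050
  Σ(formed) = 5109 kJ
ΔH = Σ(broken) − Σ(formed) = 4986 − 5109 = −123 kJ

ΔH ≈ −123 kJ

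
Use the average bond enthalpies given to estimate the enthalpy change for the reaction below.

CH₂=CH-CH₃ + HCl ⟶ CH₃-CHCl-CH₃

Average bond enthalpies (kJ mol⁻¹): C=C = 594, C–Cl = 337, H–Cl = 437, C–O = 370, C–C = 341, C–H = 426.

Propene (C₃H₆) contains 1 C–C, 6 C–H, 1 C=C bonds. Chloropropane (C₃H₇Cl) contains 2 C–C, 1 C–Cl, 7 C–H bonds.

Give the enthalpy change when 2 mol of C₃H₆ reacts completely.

ΔH = −146 kJ

Bonds broken (reactants):
  C–C: 1 × 341 = 341
  C–H: 6 × 426 = 2556
  C=C: 1 × 594 = 594
  H–Cl: 1 × 437 = 437
  Σ(broken) = 3928 kJ
Bonds formed (products):
  C–C: 2 × 341 = 682
  C–Cl: 1 × 337 = 337
  C–H: 7 × 426 = 2982
  Σ(formed) = 4001 kJ
ΔH = Σ(broken) − Σ(formed) = 3928 − 4001 = −73 kJ
For 2× the reaction as written: 2 × (−73) = −146 kJ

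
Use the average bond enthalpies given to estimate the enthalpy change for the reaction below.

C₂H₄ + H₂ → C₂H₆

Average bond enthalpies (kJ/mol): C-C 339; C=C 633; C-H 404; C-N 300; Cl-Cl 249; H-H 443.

ΔH ≈ −71 kJ

Bonds broken (reactants):
  C-H: 4 × 404 = 1616
  C=C: 1 × 633 = 633
  H-H: 1 × 443 = 443
  Σ(broken) = 2692 kJ
Bonds formed (products):
  C-C: 1 × 339 = 339
  C-H: 6 × 404 = 2424
  Σ(formed) = 2763 kJ
ΔH = Σ(broken) − Σ(formed) = 2692 − 2763 = −71 kJ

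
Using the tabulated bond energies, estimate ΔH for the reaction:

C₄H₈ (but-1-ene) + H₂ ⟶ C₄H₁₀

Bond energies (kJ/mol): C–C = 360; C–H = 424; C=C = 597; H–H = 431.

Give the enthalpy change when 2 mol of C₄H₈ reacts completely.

Bonds broken (reactants):
  C–C: 2 × 360 = 720
  C–H: 8 × 424 = 3392
  C=C: 1 × 597 = 597
  H–H: 1 × 431 = 431
  Σ(broken) = 5140 kJ
Bonds formed (products):
  C–C: 3 × 360 = 1080
  C–H: 10 × 424 = 4240
  Σ(formed) = 5320 kJ
ΔH = Σ(broken) − Σ(formed) = 5140 − 5320 = −180 kJ
For 2× the reaction as written: 2 × (−180) = −360 kJ

ΔH = −360 kJ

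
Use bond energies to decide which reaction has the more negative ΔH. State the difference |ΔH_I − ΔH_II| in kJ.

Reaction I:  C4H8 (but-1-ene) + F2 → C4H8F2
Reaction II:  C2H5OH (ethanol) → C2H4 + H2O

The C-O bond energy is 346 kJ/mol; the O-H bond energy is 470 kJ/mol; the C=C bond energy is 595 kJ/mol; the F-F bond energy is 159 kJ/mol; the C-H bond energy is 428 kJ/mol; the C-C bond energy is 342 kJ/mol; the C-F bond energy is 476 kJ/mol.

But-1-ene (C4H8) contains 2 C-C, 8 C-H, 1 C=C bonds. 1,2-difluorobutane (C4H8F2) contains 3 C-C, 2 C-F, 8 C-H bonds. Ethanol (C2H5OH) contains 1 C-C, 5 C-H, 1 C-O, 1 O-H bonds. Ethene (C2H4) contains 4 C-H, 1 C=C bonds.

Reaction I:
  Bonds broken (reactants):
    C-C: 2 × 342 = 684
    C-H: 8 × 428 = 3424
    C=C: 1 × 595 = 595
    F-F: 1 × 159 = 159
    Σ(broken) = 4862 kJ
  Bonds formed (products):
    C-C: 3 × 342 = 1026
    C-F: 2 × 476 = 952
    C-H: 8 × 428 = 3424
    Σ(formed) = 5402 kJ
  ΔH_I = 4862 − 5402 = −540 kJ
Reaction II:
  Bonds broken (reactants):
    C-C: 1 × 342 = 342
    C-H: 5 × 428 = 2140
    C-O: 1 × 346 = 346
    O-H: 1 × 470 = 470
    Σ(broken) = 3298 kJ
  Bonds formed (products):
    C-H: 4 × 428 = 1712
    C=C: 1 × 595 = 595
    O-H: 2 × 470 = 940
    Σ(formed) = 3247 kJ
  ΔH_II = 3298 − 3247 = +51 kJ
ΔH_I − ΔH_II = −591 kJ, so reaction I has the more negative ΔH; |ΔH_I − ΔH_II| = 591 kJ.

Reaction I, by 591 kJ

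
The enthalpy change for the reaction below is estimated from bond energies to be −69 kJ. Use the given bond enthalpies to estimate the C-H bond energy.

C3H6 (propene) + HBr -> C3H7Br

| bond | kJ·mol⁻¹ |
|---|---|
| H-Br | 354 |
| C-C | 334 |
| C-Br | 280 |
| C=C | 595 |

Let D be the C-H bond energy.
Σ(broken) = 1×334 + 6×D + 1×595 + 1×354 = 1283 + 6D
Σ(formed) = 1×280 + 2×334 + 7×D = 948 + 7D
ΔH = Σ(broken) − Σ(formed) = (1283 + 6D) − (948 + 7D) = +335 − D
Setting this equal to −69 kJ gives D = 404 kJ/mol.

D(C-H) ≈ 404 kJ/mol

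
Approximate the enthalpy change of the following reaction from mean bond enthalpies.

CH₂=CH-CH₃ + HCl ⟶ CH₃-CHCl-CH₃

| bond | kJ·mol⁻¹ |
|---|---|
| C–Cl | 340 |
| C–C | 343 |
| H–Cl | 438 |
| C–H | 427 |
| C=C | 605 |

ΔH ≈ −67 kJ

Bonds broken (reactants):
  C–C: 1 × 343 = 343
  C–H: 6 × 427 = 2562
  C=C: 1 × 605 = 605
  H–Cl: 1 × 438 = 438
  Σ(broken) = 3948 kJ
Bonds formed (products):
  C–C: 2 × 343 = 686
  C–Cl: 1 × 340 = 340
  C–H: 7 × 427 = 2989
  Σ(formed) = 4015 kJ
ΔH = Σ(broken) − Σ(formed) = 3948 − 4015 = −67 kJ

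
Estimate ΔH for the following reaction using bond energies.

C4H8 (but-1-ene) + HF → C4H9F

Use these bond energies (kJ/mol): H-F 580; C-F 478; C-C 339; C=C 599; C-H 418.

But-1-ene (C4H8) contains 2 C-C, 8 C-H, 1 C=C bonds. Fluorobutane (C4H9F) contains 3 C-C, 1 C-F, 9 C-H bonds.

ΔH ≈ −56 kJ

Bonds broken (reactants):
  C-C: 2 × 339 = 678
  C-H: 8 × 418 = 3344
  C=C: 1 × 599 = 599
  H-F: 1 × 580 = 580
  Σ(broken) = 5201 kJ
Bonds formed (products):
  C-C: 3 × 339 = 1017
  C-F: 1 × 478 = 478
  C-H: 9 × 418 = 3762
  Σ(formed) = 5257 kJ
ΔH = Σ(broken) − Σ(formed) = 5201 − 5257 = −56 kJ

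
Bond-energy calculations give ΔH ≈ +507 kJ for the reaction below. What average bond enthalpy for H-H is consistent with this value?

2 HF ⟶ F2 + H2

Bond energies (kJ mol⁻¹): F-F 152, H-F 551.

Let D be the H-H bond energy.
Σ(broken) = 2×551 = 1102
Σ(formed) = 1×152 + 1×D = 152 + D
ΔH = Σ(broken) − Σ(formed) = (1102) − (152 + D) = +950 − D
Setting this equal to +507 kJ gives D = 443 kJ/mol.

D(H-H) ≈ 443 kJ/mol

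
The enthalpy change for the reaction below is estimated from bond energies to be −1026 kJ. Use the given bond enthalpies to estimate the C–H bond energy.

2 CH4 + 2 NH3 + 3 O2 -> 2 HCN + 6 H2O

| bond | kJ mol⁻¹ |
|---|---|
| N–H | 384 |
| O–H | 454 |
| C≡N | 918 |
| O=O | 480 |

Let D be the C–H bond energy.
Σ(broken) = 8×D + 6×384 + 3×480 = 3744 + 8D
Σ(formed) = 2×918 + 2×D + 12×454 = 7284 + 2D
ΔH = Σ(broken) − Σ(formed) = (3744 + 8D) − (7284 + 2D) = −3540 + 6D
Setting this equal to −1026 kJ gives 6D = 2514, so D = 419 kJ/mol.

D(C–H) ≈ 419 kJ/mol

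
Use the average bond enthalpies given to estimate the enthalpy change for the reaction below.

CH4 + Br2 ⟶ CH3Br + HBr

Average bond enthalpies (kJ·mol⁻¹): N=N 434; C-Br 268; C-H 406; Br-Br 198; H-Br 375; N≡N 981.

ΔH ≈ −39 kJ

Bonds broken (reactants):
  Br-Br: 1 × 198 = 198
  C-H: 4 × 406 = 1624
  Σ(broken) = 1822 kJ
Bonds formed (products):
  C-Br: 1 × 268 = 268
  C-H: 3 × 406 = 1218
  H-Br: 1 × 375 = 375
  Σ(formed) = 1861 kJ
ΔH = Σ(broken) − Σ(formed) = 1822 − 1861 = −39 kJ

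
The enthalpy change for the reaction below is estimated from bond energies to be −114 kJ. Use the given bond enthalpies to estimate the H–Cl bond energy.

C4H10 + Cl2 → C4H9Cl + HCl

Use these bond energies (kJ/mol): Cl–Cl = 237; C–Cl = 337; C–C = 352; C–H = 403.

Let D be the H–Cl bond energy.
Σ(broken) = 3×352 + 10×403 + 1×237 = 5323
Σ(formed) = 3×352 + 1×337 + 9×403 + 1×D = 5020 + D
ΔH = Σ(broken) − Σ(formed) = (5323) − (5020 + D) = +303 − D
Setting this equal to −114 kJ gives D = 417 kJ/mol.

D(H–Cl) ≈ 417 kJ/mol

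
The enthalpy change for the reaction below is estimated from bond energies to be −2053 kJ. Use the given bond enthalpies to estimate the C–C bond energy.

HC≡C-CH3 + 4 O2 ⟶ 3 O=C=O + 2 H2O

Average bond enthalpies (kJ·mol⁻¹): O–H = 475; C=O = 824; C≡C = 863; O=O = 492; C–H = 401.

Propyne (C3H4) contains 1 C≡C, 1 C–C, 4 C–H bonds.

Let D be the C–C bond energy.
Σ(broken) = 1×863 + 1×D + 4×401 + 4×492 = 4435 + D
Σ(formed) = 6×824 + 4×475 = 6844
ΔH = Σ(broken) − Σ(formed) = (4435 + D) − (6844) = −2409 + D
Setting this equal to −2053 kJ gives D = 356 kJ/mol.

D(C–C) ≈ 356 kJ/mol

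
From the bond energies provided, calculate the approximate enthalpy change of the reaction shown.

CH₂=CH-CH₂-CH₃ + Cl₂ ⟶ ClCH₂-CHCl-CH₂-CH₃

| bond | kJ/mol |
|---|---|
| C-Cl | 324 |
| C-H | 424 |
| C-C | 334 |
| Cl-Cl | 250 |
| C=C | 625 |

ΔH ≈ −107 kJ

Bonds broken (reactants):
  C-C: 2 × 334 = 668
  C-H: 8 × 424 = 3392
  C=C: 1 × 625 = 625
  Cl-Cl: 1 × 250 = 250
  Σ(broken) = 4935 kJ
Bonds formed (products):
  C-C: 3 × 334 = 1002
  C-Cl: 2 × 324 = 648
  C-H: 8 × 424 = 3392
  Σ(formed) = 5042 kJ
ΔH = Σ(broken) − Σ(formed) = 4935 − 5042 = −107 kJ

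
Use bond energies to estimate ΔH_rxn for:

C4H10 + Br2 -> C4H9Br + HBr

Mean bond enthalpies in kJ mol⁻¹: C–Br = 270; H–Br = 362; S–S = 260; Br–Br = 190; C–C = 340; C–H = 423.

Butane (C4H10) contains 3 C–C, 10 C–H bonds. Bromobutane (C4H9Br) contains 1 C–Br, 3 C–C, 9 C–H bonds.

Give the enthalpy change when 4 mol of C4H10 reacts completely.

ΔH = −76 kJ

Bonds broken (reactants):
  Br–Br: 1 × 190 = 190
  C–C: 3 × 340 = 1020
  C–H: 10 × 423 = 4230
  Σ(broken) = 5440 kJ
Bonds formed (products):
  C–Br: 1 × 270 = 270
  C–C: 3 × 340 = 1020
  C–H: 9 × 423 = 3807
  H–Br: 1 × 362 = 362
  Σ(formed) = 5459 kJ
ΔH = Σ(broken) − Σ(formed) = 5440 − 5459 = −19 kJ
For 4× the reaction as written: 4 × (−19) = −76 kJ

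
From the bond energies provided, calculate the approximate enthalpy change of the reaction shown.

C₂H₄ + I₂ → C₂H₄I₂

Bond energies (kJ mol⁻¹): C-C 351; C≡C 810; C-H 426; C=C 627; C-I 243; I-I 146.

ΔH ≈ −64 kJ

Bonds broken (reactants):
  C-H: 4 × 426 = 1704
  C=C: 1 × 627 = 627
  I-I: 1 × 146 = 146
  Σ(broken) = 2477 kJ
Bonds formed (products):
  C-C: 1 × 351 = 351
  C-H: 4 × 426 = 1704
  C-I: 2 × 243 = 486
  Σ(formed) = 2541 kJ
ΔH = Σ(broken) − Σ(formed) = 2477 − 2541 = −64 kJ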